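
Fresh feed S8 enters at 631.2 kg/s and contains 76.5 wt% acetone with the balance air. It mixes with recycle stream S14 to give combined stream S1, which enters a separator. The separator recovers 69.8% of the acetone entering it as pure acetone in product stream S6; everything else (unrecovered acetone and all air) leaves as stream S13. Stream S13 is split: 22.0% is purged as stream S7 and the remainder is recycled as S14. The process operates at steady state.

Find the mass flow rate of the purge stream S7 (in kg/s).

190.3 kg/s

air enters only via S8 and leaves only via the purge: 631.2×0.235 = 0.220×(air in S13), and the separator passes all air, so air in S1 = air in S13 = 674.24 kg/s.
acetone in S1: m_A = 631.2×0.765 + (1−0.220)·(1−0.698)·m_A, so m_A = 482.87/0.7644 = 631.66 kg/s.
S13 = (1−0.698)×631.66 + 674.24 = 865 kg/s.
Purge S7 = 0.220×865 = 190.3 kg/s.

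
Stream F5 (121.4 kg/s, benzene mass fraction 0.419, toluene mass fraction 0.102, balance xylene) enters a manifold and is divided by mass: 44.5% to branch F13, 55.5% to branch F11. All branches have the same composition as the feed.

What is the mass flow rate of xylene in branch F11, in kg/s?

32.27 kg/s

Branch F11 total = 0.555×121.4 = 67.377 kg/s.
xylene in F11 = 0.479×67.377 = 32.274 kg/s.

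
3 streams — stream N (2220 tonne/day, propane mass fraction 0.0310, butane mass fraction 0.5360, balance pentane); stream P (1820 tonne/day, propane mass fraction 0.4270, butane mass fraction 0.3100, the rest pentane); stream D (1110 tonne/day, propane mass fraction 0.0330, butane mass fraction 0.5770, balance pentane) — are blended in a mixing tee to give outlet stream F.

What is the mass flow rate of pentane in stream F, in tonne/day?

1873 tonne/day

pentane out = pentane in = 2220×0.433 + 1820×0.263 + 1110×0.390 = 1872.8 tonne/day.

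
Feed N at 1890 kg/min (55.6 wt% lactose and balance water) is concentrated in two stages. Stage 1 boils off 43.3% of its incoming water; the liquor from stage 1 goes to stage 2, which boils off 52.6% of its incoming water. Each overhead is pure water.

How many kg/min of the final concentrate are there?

water in feed = 1890×0.444 = 839.16 kg/min.
After stage 1: water left = (1−0.433)×839.16 = 475.8; stream total = 1526.6 kg/min.
After stage 2: water left = (1−0.526)×475.8 = 225.53; final concentrate = 1276.4 kg/min.

1276 kg/min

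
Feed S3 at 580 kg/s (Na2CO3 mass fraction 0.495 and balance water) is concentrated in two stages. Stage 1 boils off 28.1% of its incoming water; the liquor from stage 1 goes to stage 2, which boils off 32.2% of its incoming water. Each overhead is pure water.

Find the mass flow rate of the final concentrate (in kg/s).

429.9 kg/s

water in feed = 580×0.505 = 292.9 kg/s.
After stage 1: water left = (1−0.281)×292.9 = 210.6; stream total = 497.7 kg/s.
After stage 2: water left = (1−0.322)×210.6 = 142.78; final concentrate = 429.88 kg/s.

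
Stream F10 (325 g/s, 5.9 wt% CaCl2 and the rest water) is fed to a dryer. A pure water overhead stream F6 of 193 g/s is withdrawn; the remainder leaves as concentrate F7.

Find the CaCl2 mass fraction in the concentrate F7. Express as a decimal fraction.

CaCl2 is not removed: 325×0.059 = 19.175 g/s of CaCl2 enters F7.
Concentrate = 325 − 193 = 132 g/s.
Mass fraction = 19.175/132 = 0.1453.

0.1453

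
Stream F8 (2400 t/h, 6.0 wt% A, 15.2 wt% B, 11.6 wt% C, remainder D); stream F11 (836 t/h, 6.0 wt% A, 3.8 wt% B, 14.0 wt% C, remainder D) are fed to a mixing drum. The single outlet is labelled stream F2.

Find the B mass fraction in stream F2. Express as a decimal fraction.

Total flow out = 2400 + 836 = 3236 t/h.
B in = 2400×0.152 + 836×0.038 = 396.57 t/h.
B mass fraction in F2 = 396.57/3236 = 0.123.

0.123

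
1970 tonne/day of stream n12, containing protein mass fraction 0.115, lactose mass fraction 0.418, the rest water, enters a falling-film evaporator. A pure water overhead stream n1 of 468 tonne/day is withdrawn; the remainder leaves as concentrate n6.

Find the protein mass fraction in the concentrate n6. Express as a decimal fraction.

0.151

protein is not removed: 1970×0.115 = 226.55 tonne/day of protein enters n6.
Concentrate = 1970 − 468 = 1502 tonne/day.
Mass fraction = 226.55/1502 = 0.151.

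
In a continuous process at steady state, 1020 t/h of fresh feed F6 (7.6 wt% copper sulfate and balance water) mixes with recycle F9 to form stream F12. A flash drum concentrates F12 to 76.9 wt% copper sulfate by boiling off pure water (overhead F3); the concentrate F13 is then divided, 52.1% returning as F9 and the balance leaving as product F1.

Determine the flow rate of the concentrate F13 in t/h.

210.5 t/h

Overall copper sulfate balance (none leaves overhead): copper sulfate in fresh feed = copper sulfate in product, i.e. 1020×0.076 = (1−0.521)·F13·0.769.
F13 = 77.52/(0.769×0.479) = 210.45 t/h.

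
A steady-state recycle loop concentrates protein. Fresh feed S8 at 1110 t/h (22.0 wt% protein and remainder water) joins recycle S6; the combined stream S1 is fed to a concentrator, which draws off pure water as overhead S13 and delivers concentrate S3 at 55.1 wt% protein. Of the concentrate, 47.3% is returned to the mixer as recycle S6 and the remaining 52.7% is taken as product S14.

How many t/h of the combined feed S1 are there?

1508 t/h

Overall protein balance (none leaves overhead): protein in fresh feed = protein in product, i.e. 1110×0.220 = (1−0.473)·S3·0.551.
S3 = 244.2/(0.551×0.527) = 840.98 t/h.
Recycle S6 = 0.473×840.98 = 397.78 t/h.
Combined feed S1 = 1110 + 397.78 = 1507.8 t/h.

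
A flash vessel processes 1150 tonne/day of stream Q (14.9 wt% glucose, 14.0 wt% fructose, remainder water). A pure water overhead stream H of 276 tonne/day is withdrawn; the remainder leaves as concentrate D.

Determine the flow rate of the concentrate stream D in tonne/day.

Concentrate = 1150 − 276 = 874 tonne/day.

874 tonne/day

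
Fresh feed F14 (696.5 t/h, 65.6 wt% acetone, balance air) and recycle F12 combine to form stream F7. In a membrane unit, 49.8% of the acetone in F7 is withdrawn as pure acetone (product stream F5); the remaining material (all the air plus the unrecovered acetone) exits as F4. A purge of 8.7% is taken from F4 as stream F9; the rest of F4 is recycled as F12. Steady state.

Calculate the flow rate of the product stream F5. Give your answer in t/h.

acetone in F7: m_A = 696.5×0.656 + (1−0.087)·(1−0.498)·m_A, so m_A = 456.9/0.5417 = 843.5 t/h.
Product F5 = 0.498×843.5 = 420.06 t/h.

420.1 t/h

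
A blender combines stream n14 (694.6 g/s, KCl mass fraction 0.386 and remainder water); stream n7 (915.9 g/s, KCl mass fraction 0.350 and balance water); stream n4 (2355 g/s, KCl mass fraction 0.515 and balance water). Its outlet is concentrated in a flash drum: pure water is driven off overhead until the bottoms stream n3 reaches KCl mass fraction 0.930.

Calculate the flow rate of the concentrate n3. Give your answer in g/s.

KCl entering = 694.6×0.386 + 915.9×0.350 + 2355×0.515 = 1801.5 g/s.
All KCl reports to n3, so n3 = 1801.5/0.930 = 1937.1 g/s.

1937 g/s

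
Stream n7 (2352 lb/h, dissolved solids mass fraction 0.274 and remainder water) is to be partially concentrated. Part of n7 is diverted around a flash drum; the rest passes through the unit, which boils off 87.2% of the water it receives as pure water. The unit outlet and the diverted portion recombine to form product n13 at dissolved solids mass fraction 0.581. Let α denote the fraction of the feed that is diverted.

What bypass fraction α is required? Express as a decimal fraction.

All 2352×0.274 = 644.45 lb/h of dissolved solids reaches n13, so n13 = 644.45/0.581 = 1109.2 lb/h and vapour = 1242.8 lb/h.
The evaporator receives (1−α)·2352 of feed at 0.726 water and removes 0.872 of that water:
0.872×0.726×(1−α)×2352 = 1242.8
(1−α) = 1242.8/1489 = 0.8347;  α = 0.1653.

0.165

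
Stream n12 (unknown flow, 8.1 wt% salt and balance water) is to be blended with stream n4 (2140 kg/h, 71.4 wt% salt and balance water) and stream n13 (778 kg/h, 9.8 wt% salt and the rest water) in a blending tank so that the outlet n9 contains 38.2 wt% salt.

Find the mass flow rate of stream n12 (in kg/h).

1626 kg/h

Let n12 be the unknown flow. Total out = 2918 + n12.
salt balance: 1604.2 + 0.081·n12 = 0.382·(2918 + n12)
(0.081 − 0.382)·n12 = 0.382×2918 − 1604.2 = -489.53
n12 = -489.53 / -0.301 = 1626.3 kg/h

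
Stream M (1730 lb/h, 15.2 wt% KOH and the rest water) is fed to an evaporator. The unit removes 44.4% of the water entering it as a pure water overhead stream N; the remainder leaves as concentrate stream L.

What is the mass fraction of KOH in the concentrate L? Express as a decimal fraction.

KOH is not removed: 1730×0.152 = 262.96 lb/h of KOH enters L.
water entering = 1730×0.848 = 1467 lb/h; overhead removed = 0.444×1467 = 651.37 lb/h.
Concentrate = 1730 − 651.37 = 1078.6 lb/h.
Mass fraction = 262.96/1078.6 = 0.244.

0.244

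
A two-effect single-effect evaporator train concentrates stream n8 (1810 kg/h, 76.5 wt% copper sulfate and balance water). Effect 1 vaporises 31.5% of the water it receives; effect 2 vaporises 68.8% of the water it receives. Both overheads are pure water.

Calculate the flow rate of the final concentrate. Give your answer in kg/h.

1476 kg/h

water in feed = 1810×0.235 = 425.35 kg/h.
After stage 1: water left = (1−0.315)×425.35 = 291.36; stream total = 1676 kg/h.
After stage 2: water left = (1−0.688)×291.36 = 90.906; final concentrate = 1475.6 kg/h.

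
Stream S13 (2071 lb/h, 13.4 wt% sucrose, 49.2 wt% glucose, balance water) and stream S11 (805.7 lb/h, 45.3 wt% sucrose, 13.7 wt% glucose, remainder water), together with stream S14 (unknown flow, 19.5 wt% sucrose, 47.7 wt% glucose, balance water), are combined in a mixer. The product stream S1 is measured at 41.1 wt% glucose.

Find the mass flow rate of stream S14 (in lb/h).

Let S14 be the unknown flow. Total out = 2876.7 + S14.
glucose balance: 1129.3 + 0.477·S14 = 0.411·(2876.7 + S14)
(0.477 − 0.411)·S14 = 0.411×2876.7 − 1129.3 = 53.011
S14 = 53.011 / 0.066 = 803.19 lb/h

803.2 lb/h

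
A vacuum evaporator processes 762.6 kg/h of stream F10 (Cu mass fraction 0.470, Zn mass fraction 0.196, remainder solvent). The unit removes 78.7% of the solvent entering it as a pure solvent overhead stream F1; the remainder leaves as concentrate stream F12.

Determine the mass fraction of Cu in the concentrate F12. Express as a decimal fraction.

Cu is not removed: 762.6×0.470 = 358.42 kg/h of Cu enters F12.
solvent entering = 762.6×0.334 = 254.71 kg/h; overhead removed = 0.787×254.71 = 200.46 kg/h.
Concentrate = 762.6 − 200.46 = 562.14 kg/h.
Mass fraction = 358.42/562.14 = 0.638.

0.638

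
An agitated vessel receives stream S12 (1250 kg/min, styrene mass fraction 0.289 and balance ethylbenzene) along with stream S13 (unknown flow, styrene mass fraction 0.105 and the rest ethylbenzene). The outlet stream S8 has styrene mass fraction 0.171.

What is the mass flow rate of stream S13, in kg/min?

Let S13 be the unknown flow. Total out = 1250 + S13.
styrene balance: 361.25 + 0.105·S13 = 0.171·(1250 + S13)
(0.105 − 0.171)·S13 = 0.171×1250 − 361.25 = -147.5
S13 = -147.5 / -0.066 = 2234.8 kg/min

2235 kg/min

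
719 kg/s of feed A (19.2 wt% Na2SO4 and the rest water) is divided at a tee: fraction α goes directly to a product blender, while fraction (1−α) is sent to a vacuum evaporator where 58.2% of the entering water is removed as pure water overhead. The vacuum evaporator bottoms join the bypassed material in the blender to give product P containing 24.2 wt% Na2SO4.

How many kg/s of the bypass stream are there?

All 719×0.192 = 138.05 kg/s of Na2SO4 reaches P, so P = 138.05/0.242 = 570.45 kg/s and vapour = 148.55 kg/s.
The evaporator receives (1−α)·719 of feed at 0.808 water and removes 0.582 of that water:
0.582×0.808×(1−α)×719 = 148.55
(1−α) = 148.55/338.11 = 0.4394;  α = 0.5606.
Bypass flow = 0.5606×719 = 403.1 kg/s.

403.1 kg/s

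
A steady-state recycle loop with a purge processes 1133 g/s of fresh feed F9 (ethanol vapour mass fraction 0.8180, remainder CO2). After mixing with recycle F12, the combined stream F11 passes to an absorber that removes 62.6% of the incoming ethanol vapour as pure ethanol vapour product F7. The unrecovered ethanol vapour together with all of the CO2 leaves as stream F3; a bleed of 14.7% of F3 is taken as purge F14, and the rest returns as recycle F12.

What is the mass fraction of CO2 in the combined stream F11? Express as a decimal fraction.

0.5076

CO2 enters only via F9 and leaves only via the purge: 1133×0.182 = 0.147×(CO2 in F3), and the absorber passes all CO2, so CO2 in F11 = CO2 in F3 = 1402.8 g/s.
ethanol vapour in F11: m_A = 1133×0.818 + (1−0.147)·(1−0.626)·m_A, so m_A = 926.79/0.6810 = 1361 g/s.
F11 = 1361 + 1402.8 = 2763.7 g/s.
CO2 fraction in F11 = 1402.8/2763.7 = 0.5076.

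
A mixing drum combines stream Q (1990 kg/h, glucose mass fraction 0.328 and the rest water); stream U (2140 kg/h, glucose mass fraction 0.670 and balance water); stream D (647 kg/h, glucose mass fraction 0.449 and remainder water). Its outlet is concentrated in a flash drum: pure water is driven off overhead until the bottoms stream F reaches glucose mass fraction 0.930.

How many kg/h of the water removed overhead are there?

glucose entering = 1990×0.328 + 2140×0.670 + 647×0.449 = 2377 kg/h.
All glucose reports to F, so F = 2377/0.930 = 2555.9 kg/h.
Total feed = 4777 kg/h; overhead = 4777 − 2555.9 = 2221.1 kg/h.

2221 kg/h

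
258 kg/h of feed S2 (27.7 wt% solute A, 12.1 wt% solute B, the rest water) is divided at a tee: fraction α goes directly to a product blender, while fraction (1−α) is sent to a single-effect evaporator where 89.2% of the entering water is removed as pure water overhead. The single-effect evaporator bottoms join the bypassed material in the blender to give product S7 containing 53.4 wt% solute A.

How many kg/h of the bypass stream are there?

26.77 kg/h

All 258×0.277 = 71.466 kg/h of solute A reaches S7, so S7 = 71.466/0.534 = 133.83 kg/h and vapour = 124.17 kg/h.
The evaporator receives (1−α)·258 of feed at 0.602 water and removes 0.892 of that water:
0.892×0.602×(1−α)×258 = 124.17
(1−α) = 124.17/138.54 = 0.8963;  α = 0.1037.
Bypass flow = 0.1037×258 = 26.767 kg/h.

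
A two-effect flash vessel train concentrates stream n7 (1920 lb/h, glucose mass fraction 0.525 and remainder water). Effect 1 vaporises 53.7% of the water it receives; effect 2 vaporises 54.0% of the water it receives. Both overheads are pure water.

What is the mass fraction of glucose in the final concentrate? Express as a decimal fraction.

0.838

water in feed = 1920×0.475 = 912 lb/h.
After stage 1: water left = (1−0.537)×912 = 422.26; stream total = 1430.3 lb/h.
After stage 2: water left = (1−0.540)×422.26 = 194.24; final concentrate = 1202.2 lb/h.
glucose fraction = 1008/1202.2 = 0.838.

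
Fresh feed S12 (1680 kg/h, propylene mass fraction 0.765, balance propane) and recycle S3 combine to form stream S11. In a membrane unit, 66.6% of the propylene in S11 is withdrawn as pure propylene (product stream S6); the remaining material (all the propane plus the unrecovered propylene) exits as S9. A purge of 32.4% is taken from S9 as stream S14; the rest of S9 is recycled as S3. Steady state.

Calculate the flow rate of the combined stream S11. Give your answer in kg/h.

propane enters only via S12 and leaves only via the purge: 1680×0.235 = 0.324×(propane in S9), and the membrane unit passes all propane, so propane in S11 = propane in S9 = 1218.5 kg/h.
propylene in S11: m_A = 1680×0.765 + (1−0.324)·(1−0.666)·m_A, so m_A = 1285.2/0.7742 = 1660 kg/h.
S11 = 1660 + 1218.5 = 2878.5 kg/h.

2879 kg/h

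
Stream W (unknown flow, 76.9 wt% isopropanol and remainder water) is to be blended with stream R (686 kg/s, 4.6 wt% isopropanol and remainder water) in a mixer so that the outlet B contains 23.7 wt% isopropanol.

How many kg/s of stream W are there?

246.3 kg/s

Let W be the unknown flow. Total out = 686 + W.
isopropanol balance: 31.556 + 0.769·W = 0.237·(686 + W)
(0.769 − 0.237)·W = 0.237×686 − 31.556 = 131.03
W = 131.03 / 0.532 = 246.29 kg/s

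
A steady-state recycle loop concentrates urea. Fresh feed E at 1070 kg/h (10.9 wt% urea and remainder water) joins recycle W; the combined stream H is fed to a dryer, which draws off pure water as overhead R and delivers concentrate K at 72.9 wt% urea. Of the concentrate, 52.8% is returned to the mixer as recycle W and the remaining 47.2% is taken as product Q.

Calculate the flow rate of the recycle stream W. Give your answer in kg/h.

179 kg/h

Overall urea balance (none leaves overhead): urea in fresh feed = urea in product, i.e. 1070×0.109 = (1−0.528)·K·0.729.
K = 116.63/(0.729×0.472) = 338.95 kg/h.
Recycle W = 0.528×338.95 = 178.97 kg/h.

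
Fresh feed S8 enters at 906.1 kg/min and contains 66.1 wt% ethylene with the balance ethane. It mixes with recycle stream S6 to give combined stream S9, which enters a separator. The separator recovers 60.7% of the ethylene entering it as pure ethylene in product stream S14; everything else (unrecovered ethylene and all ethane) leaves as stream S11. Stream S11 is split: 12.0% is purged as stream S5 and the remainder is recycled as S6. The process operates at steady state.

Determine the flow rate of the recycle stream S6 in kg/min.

ethane enters only via S8 and leaves only via the purge: 906.1×0.339 = 0.120×(ethane in S11), and the separator passes all ethane, so ethane in S9 = ethane in S11 = 2559.7 kg/min.
ethylene in S9: m_A = 906.1×0.661 + (1−0.120)·(1−0.607)·m_A, so m_A = 598.93/0.6542 = 915.57 kg/min.
S11 = (1−0.607)×915.57 + 2559.7 = 2919.6 kg/min.
Recycle S6 = (1−0.120)×2919.6 = 2569.2 kg/min.

2569 kg/min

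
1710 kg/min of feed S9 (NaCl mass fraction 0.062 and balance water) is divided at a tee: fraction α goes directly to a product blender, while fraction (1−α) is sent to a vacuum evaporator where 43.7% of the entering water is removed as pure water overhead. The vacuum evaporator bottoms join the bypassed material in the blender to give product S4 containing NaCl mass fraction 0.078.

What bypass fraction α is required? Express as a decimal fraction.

0.500

All 1710×0.062 = 106.02 kg/min of NaCl reaches S4, so S4 = 106.02/0.078 = 1359.2 kg/min and vapour = 350.77 kg/min.
The evaporator receives (1−α)·1710 of feed at 0.938 water and removes 0.437 of that water:
0.437×0.938×(1−α)×1710 = 350.77
(1−α) = 350.77/700.94 = 0.5004;  α = 0.4996.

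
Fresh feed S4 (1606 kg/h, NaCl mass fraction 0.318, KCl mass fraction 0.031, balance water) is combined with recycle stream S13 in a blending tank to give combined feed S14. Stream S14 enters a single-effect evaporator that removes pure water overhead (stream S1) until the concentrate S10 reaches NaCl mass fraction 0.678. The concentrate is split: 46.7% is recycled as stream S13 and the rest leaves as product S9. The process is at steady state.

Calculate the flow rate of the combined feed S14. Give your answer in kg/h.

2266 kg/h

Overall NaCl balance (none leaves overhead): NaCl in fresh feed = NaCl in product, i.e. 1606×0.318 = (1−0.467)·S10·0.678.
S10 = 510.71/(0.678×0.533) = 1413.2 kg/h.
Recycle S13 = 0.467×1413.2 = 659.98 kg/h.
Combined feed S14 = 1606 + 659.98 = 2266 kg/h.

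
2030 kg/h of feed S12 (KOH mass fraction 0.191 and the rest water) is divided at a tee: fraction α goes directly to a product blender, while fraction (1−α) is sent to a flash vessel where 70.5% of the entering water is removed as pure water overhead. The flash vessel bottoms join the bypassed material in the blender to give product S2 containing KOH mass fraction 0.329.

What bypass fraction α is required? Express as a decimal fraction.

0.265

All 2030×0.191 = 387.73 kg/h of KOH reaches S2, so S2 = 387.73/0.329 = 1178.5 kg/h and vapour = 851.49 kg/h.
The evaporator receives (1−α)·2030 of feed at 0.809 water and removes 0.705 of that water:
0.705×0.809×(1−α)×2030 = 851.49
(1−α) = 851.49/1157.8 = 0.7354;  α = 0.2646.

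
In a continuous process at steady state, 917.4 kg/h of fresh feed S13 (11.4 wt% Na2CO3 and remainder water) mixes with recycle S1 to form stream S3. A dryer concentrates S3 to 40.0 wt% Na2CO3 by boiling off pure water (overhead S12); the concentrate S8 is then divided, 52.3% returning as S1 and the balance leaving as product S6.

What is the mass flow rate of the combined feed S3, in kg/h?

Overall Na2CO3 balance (none leaves overhead): Na2CO3 in fresh feed = Na2CO3 in product, i.e. 917.4×0.114 = (1−0.523)·S8·0.400.
S8 = 104.58/(0.400×0.477) = 548.13 kg/h.
Recycle S1 = 0.523×548.13 = 286.67 kg/h.
Combined feed S3 = 917.4 + 286.67 = 1204.1 kg/h.

1204 kg/h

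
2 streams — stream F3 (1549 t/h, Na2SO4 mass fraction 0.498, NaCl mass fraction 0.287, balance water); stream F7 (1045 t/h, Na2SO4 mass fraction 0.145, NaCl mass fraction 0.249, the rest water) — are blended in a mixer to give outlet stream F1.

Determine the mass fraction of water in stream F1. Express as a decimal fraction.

Total flow out = 1549 + 1045 = 2594 t/h.
water in = 1549×0.215 + 1045×0.606 = 966.3 t/h.
water mass fraction in F1 = 966.3/2594 = 0.373.

0.373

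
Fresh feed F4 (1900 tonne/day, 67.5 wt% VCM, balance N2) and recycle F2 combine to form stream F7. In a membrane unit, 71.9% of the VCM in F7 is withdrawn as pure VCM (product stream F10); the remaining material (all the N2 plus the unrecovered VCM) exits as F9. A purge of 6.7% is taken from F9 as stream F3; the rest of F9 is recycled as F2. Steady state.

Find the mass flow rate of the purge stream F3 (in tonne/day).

N2 enters only via F4 and leaves only via the purge: 1900×0.325 = 0.067×(N2 in F9), and the membrane unit passes all N2, so N2 in F7 = N2 in F9 = 9216.4 tonne/day.
VCM in F7: m_A = 1900×0.675 + (1−0.067)·(1−0.719)·m_A, so m_A = 1282.5/0.7378 = 1738.2 tonne/day.
F9 = (1−0.719)×1738.2 + 9216.4 = 9704.9 tonne/day.
Purge F3 = 0.067×9704.9 = 650.23 tonne/day.

650.2 tonne/day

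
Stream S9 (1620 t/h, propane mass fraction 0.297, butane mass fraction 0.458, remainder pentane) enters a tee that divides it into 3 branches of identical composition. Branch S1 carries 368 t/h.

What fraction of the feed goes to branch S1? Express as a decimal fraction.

Fraction to S1 = 368/1620 = 0.2272.

0.227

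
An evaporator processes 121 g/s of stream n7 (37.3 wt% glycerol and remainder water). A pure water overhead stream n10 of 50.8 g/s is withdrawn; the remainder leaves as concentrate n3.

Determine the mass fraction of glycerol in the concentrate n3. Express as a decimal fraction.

0.643

glycerol is not removed: 121×0.373 = 45.133 g/s of glycerol enters n3.
Concentrate = 121 − 50.8 = 70.2 g/s.
Mass fraction = 45.133/70.2 = 0.643.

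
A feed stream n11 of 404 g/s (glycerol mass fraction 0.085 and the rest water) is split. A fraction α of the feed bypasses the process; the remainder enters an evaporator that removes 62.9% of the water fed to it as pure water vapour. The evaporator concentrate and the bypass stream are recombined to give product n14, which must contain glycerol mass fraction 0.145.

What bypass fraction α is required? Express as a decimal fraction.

All 404×0.085 = 34.34 g/s of glycerol reaches n14, so n14 = 34.34/0.145 = 236.83 g/s and vapour = 167.17 g/s.
The evaporator receives (1−α)·404 of feed at 0.915 water and removes 0.629 of that water:
0.629×0.915×(1−α)×404 = 167.17
(1−α) = 167.17/232.52 = 0.7190;  α = 0.2810.

0.281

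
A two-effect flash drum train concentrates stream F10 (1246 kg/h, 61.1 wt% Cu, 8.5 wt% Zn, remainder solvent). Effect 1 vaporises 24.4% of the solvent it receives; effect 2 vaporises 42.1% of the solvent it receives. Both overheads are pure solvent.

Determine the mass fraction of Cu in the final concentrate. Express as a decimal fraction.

0.737

solvent in feed = 1246×0.304 = 378.78 kg/h.
After stage 1: solvent left = (1−0.244)×378.78 = 286.36; stream total = 1153.6 kg/h.
After stage 2: solvent left = (1−0.421)×286.36 = 165.8; final concentrate = 1033 kg/h.
Cu fraction = 761.31/1033 = 0.737.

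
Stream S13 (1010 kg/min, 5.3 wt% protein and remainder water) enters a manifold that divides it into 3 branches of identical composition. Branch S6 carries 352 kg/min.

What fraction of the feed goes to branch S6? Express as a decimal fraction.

Fraction to S6 = 352/1010 = 0.3485.

0.349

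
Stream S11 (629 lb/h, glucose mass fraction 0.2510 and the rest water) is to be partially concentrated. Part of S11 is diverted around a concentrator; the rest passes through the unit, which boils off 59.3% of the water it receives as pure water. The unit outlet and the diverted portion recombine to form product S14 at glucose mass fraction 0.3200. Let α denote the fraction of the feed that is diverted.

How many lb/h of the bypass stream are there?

323.6 lb/h

All 629×0.251 = 157.88 lb/h of glucose reaches S14, so S14 = 157.88/0.320 = 493.37 lb/h and vapour = 135.63 lb/h.
The evaporator receives (1−α)·629 of feed at 0.749 water and removes 0.593 of that water:
0.593×0.749×(1−α)×629 = 135.63
(1−α) = 135.63/279.37 = 0.4855;  α = 0.5145.
Bypass flow = 0.5145×629 = 323.64 lb/h.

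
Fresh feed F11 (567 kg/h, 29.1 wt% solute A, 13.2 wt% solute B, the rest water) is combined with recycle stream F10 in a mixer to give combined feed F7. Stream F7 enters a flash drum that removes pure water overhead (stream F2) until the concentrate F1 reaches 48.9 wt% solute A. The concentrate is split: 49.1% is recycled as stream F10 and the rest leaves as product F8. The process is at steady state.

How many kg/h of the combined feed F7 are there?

892.5 kg/h

Overall solute A balance (none leaves overhead): solute A in fresh feed = solute A in product, i.e. 567×0.291 = (1−0.491)·F1·0.489.
F1 = 165/(0.489×0.509) = 662.9 kg/h.
Recycle F10 = 0.491×662.9 = 325.48 kg/h.
Combined feed F7 = 567 + 325.48 = 892.48 kg/h.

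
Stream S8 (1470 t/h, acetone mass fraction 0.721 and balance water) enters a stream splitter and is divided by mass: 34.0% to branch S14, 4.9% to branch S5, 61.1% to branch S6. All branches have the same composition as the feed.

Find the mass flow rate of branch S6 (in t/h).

898.2 t/h

Branch S6 flow = 0.611×1470 = 898.17 t/h.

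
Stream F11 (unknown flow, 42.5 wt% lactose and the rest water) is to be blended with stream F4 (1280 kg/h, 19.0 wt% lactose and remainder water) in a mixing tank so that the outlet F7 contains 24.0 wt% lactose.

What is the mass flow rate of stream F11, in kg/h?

345.9 kg/h

Let F11 be the unknown flow. Total out = 1280 + F11.
lactose balance: 243.2 + 0.425·F11 = 0.240·(1280 + F11)
(0.425 − 0.240)·F11 = 0.240×1280 − 243.2 = 64
F11 = 64 / 0.185 = 345.95 kg/h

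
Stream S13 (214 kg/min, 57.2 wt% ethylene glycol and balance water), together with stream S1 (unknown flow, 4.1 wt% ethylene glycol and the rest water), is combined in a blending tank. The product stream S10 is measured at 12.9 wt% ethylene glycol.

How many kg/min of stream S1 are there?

Let S1 be the unknown flow. Total out = 214 + S1.
ethylene glycol balance: 122.41 + 0.041·S1 = 0.129·(214 + S1)
(0.041 − 0.129)·S1 = 0.129×214 − 122.41 = -94.802
S1 = -94.802 / -0.088 = 1077.3 kg/min

1077 kg/min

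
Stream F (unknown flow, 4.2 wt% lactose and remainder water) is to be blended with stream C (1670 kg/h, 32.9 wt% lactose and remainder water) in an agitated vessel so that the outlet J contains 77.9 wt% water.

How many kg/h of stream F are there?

1008 kg/h

Let F be the unknown flow. Total out = 1670 + F.
water balance: 1120.6 + 0.958·F = 0.779·(1670 + F)
(0.958 − 0.779)·F = 0.779×1670 − 1120.6 = 180.36
F = 180.36 / 0.179 = 1007.6 kg/h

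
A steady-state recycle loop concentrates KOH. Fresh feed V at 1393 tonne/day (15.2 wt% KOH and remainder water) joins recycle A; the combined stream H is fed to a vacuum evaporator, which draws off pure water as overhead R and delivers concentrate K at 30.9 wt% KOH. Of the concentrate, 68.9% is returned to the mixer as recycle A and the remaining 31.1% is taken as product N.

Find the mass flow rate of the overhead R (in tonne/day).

Overall KOH balance (none leaves overhead): KOH in fresh feed = KOH in product, i.e. 1393×0.152 = (1−0.689)·K·0.309.
K = 211.74/(0.309×0.311) = 2203.3 tonne/day.
Recycle A = 0.689×2203.3 = 1518.1 tonne/day.
Combined feed H = 1393 + 1518.1 = 2911.1 tonne/day.
Overhead R = H − K = 2911.1 − 2203.3 = 707.77 tonne/day.

707.8 tonne/day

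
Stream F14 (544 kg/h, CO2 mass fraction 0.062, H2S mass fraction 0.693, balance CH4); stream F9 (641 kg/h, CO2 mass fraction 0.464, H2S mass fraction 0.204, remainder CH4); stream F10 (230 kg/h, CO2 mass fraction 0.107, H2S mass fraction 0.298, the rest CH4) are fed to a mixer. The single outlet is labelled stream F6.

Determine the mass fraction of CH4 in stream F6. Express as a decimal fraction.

Total flow out = 544 + 641 + 230 = 1415 kg/h.
CH4 in = 544×0.245 + 641×0.332 + 230×0.595 = 482.94 kg/h.
CH4 mass fraction in F6 = 482.94/1415 = 0.341.

0.341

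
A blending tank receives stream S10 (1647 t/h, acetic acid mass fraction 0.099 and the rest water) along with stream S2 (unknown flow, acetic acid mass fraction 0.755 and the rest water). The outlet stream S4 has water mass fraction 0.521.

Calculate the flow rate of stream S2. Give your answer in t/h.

2268 t/h

Let S2 be the unknown flow. Total out = 1647 + S2.
water balance: 1483.9 + 0.245·S2 = 0.521·(1647 + S2)
(0.245 − 0.521)·S2 = 0.521×1647 − 1483.9 = -625.86
S2 = -625.86 / -0.276 = 2267.6 t/h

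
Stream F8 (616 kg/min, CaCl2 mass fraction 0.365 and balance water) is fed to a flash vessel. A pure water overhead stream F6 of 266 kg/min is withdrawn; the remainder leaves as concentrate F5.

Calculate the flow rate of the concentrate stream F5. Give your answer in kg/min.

Concentrate = 616 − 266 = 350 kg/min.

350 kg/min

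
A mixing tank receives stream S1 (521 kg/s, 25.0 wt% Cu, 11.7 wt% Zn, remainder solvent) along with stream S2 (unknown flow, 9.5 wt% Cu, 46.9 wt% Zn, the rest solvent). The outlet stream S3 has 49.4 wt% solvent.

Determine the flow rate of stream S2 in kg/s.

1249 kg/s

Let S2 be the unknown flow. Total out = 521 + S2.
solvent balance: 329.79 + 0.436·S2 = 0.494·(521 + S2)
(0.436 − 0.494)·S2 = 0.494×521 − 329.79 = -72.419
S2 = -72.419 / -0.058 = 1248.6 kg/s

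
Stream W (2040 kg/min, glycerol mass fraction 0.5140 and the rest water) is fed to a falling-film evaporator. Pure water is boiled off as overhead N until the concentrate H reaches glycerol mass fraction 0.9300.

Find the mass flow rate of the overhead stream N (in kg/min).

glycerol is conserved: 2040×0.514 = 1048.6 kg/min all reports to the concentrate.
Concentrate = 1048.6/(target fraction) = 1127.5 kg/min.
Overhead = 2040 − 1127.5 = 912.52 kg/min.

912.5 kg/min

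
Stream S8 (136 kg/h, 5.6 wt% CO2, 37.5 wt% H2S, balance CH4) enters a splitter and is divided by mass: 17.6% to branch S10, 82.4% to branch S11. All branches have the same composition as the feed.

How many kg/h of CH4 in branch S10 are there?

13.62 kg/h

Branch S10 total = 0.176×136 = 23.936 kg/h.
CH4 in S10 = 0.569×23.936 = 13.62 kg/h.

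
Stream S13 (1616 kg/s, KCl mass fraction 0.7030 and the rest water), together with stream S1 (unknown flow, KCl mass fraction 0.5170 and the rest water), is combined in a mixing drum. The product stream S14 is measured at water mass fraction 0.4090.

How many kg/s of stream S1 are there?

2446 kg/s

Let S1 be the unknown flow. Total out = 1616 + S1.
water balance: 479.95 + 0.483·S1 = 0.409·(1616 + S1)
(0.483 − 0.409)·S1 = 0.409×1616 − 479.95 = 180.99
S1 = 180.99 / 0.074 = 2445.8 kg/s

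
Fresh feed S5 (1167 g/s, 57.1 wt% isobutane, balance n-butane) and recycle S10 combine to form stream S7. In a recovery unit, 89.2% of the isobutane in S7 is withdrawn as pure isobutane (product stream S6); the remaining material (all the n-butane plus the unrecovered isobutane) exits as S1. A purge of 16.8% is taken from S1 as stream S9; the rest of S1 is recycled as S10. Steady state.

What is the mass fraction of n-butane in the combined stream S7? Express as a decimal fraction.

0.8028

n-butane enters only via S5 and leaves only via the purge: 1167×0.429 = 0.168×(n-butane in S1), and the recovery unit passes all n-butane, so n-butane in S7 = n-butane in S1 = 2980 g/s.
isobutane in S7: m_A = 1167×0.571 + (1−0.168)·(1−0.892)·m_A, so m_A = 666.36/0.9101 = 732.14 g/s.
S7 = 732.14 + 2980 = 3712.2 g/s.
n-butane fraction in S7 = 2980/3712.2 = 0.8028.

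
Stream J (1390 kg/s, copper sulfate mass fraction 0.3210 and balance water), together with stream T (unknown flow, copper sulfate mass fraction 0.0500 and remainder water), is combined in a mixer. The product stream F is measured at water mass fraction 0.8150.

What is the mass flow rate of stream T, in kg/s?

1400 kg/s

Let T be the unknown flow. Total out = 1390 + T.
water balance: 943.81 + 0.950·T = 0.815·(1390 + T)
(0.950 − 0.815)·T = 0.815×1390 − 943.81 = 189.04
T = 189.04 / 0.135 = 1400.3 kg/s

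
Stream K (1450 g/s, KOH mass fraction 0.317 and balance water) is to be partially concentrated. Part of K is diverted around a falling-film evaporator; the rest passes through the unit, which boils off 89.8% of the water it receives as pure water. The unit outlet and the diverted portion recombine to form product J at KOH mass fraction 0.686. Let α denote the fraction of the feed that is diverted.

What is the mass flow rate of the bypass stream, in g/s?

178.3 g/s

All 1450×0.317 = 459.65 g/s of KOH reaches J, so J = 459.65/0.686 = 670.04 g/s and vapour = 779.96 g/s.
The evaporator receives (1−α)·1450 of feed at 0.683 water and removes 0.898 of that water:
0.898×0.683×(1−α)×1450 = 779.96
(1−α) = 779.96/889.33 = 0.8770;  α = 0.1230.
Bypass flow = 0.1230×1450 = 178.33 g/s.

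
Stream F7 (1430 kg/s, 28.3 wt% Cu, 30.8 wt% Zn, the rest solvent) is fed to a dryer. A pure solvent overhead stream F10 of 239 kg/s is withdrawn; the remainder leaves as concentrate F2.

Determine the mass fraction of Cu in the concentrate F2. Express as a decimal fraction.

Cu is not removed: 1430×0.283 = 404.69 kg/s of Cu enters F2.
Concentrate = 1430 − 239 = 1191 kg/s.
Mass fraction = 404.69/1191 = 0.340.

0.340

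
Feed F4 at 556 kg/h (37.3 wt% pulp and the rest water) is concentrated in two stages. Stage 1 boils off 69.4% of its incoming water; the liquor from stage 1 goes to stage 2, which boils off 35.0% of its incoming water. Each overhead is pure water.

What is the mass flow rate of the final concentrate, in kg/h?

water in feed = 556×0.627 = 348.61 kg/h.
After stage 1: water left = (1−0.694)×348.61 = 106.68; stream total = 314.06 kg/h.
After stage 2: water left = (1−0.350)×106.68 = 69.339; final concentrate = 276.73 kg/h.

276.7 kg/h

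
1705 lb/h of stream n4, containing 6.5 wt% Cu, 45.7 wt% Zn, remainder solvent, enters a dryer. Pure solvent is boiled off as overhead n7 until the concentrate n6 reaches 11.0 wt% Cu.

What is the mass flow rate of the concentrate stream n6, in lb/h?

1008 lb/h

Cu is conserved: 1705×0.065 = 110.83 lb/h all reports to the concentrate.
Concentrate = 110.83/(target fraction) = 1007.5 lb/h.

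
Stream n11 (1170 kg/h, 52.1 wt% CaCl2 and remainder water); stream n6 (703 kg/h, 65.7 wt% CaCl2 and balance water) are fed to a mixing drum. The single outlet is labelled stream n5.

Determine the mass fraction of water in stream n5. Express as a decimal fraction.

0.428

Total flow out = 1170 + 703 = 1873 kg/h.
water in = 1170×0.479 + 703×0.343 = 801.56 kg/h.
water mass fraction in n5 = 801.56/1873 = 0.428.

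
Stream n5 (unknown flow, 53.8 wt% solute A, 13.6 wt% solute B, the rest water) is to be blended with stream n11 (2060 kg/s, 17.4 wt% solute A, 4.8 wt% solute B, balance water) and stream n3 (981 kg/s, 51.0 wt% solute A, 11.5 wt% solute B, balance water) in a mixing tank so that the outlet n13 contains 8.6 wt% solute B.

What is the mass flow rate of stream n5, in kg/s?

996.6 kg/s

Let n5 be the unknown flow. Total out = 3041 + n5.
solute B balance: 211.69 + 0.136·n5 = 0.086·(3041 + n5)
(0.136 − 0.086)·n5 = 0.086×3041 − 211.69 = 49.831
n5 = 49.831 / 0.050 = 996.62 kg/s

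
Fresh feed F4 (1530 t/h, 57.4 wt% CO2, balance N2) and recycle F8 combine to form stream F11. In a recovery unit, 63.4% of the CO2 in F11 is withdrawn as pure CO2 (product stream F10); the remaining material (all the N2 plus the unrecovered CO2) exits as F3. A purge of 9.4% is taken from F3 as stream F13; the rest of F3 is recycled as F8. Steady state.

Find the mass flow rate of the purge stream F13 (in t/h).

N2 enters only via F4 and leaves only via the purge: 1530×0.426 = 0.094×(N2 in F3), and the recovery unit passes all N2, so N2 in F11 = N2 in F3 = 6933.8 t/h.
CO2 in F11: m_A = 1530×0.574 + (1−0.094)·(1−0.634)·m_A, so m_A = 878.22/0.6684 = 1313.9 t/h.
F3 = (1−0.634)×1313.9 + 6933.8 = 7414.7 t/h.
Purge F13 = 0.094×7414.7 = 696.98 t/h.

697 t/h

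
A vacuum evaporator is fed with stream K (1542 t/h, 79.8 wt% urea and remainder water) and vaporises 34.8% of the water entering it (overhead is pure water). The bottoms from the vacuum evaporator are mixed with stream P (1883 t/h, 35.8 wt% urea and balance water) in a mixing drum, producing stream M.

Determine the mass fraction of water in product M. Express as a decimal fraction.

0.426

Vapour removed = 0.348×0.202×1542 = 108.4 t/h; concentrate = 1433.6 t/h.
water reaching the mixer = 203.09 (from concentrate) + 1883×0.642 = 1412 t/h.
Product flow = 1433.6 + 1883 = 3316.6 t/h; water fraction = 0.426.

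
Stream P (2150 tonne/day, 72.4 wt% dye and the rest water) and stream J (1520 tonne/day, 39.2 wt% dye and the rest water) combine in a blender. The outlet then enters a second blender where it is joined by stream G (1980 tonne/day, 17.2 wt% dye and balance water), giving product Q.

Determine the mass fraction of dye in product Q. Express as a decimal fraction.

0.441

Overall, product flow = 5650 tonne/day.
dye in = 2150×0.724 + 1520×0.392 + 1980×0.172 = 2493 tonne/day.
dye fraction in Q = 0.441.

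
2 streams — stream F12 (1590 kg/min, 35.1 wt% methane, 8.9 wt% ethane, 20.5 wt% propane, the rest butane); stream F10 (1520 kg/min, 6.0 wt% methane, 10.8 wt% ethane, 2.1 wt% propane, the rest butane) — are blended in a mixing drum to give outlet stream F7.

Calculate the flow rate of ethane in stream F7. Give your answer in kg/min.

305.7 kg/min

ethane out = ethane in = 1590×0.089 + 1520×0.108 = 305.67 kg/min.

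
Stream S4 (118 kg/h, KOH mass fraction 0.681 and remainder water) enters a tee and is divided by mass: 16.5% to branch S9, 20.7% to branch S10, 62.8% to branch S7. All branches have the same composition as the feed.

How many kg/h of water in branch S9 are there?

Branch S9 total = 0.165×118 = 19.47 kg/h.
water in S9 = 0.319×19.47 = 6.2109 kg/h.

6.211 kg/h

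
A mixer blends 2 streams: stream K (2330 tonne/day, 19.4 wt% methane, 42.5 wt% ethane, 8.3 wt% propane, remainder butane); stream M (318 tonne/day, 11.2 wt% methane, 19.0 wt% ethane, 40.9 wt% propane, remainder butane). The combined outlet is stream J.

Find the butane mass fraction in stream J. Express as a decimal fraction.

Total flow out = 2330 + 318 = 2648 tonne/day.
butane in = 2330×0.298 + 318×0.289 = 786.24 tonne/day.
butane mass fraction in J = 786.24/2648 = 0.297.

0.297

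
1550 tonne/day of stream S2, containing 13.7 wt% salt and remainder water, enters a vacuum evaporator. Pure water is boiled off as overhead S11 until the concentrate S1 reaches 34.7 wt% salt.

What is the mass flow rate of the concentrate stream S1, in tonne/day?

612 tonne/day

salt is conserved: 1550×0.137 = 212.35 tonne/day all reports to the concentrate.
Concentrate = 212.35/(target fraction) = 611.96 tonne/day.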